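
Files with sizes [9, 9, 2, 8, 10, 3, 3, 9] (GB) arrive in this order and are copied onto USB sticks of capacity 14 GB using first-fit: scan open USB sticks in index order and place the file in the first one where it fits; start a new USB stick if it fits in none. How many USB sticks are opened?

5

  9 → USB stick 1 (new)  [load 9/14]
  9 → USB stick 2 (new)  [load 9/14]
  2 → USB stick 1  [load 11/14]
  8 → USB stick 3 (new)  [load 8/14]
  10 → USB stick 4 (new)  [load 10/14]
  3 → USB stick 1  [load 14/14]
  3 → USB stick 2  [load 12/14]
  9 → USB stick 5 (new)  [load 9/14]
5 USB sticks opened.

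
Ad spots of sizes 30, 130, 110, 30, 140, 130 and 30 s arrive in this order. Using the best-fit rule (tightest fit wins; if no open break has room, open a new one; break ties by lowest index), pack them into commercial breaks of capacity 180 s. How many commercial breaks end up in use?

4

  30 → break 1 (new)  [load 30/180]
  130 → break 1  [load 160/180]
  110 → break 2 (new)  [load 110/180]
  30 → break 2  [load 140/180]
  140 → break 3 (new)  [load 140/180]
  130 → break 4 (new)  [load 130/180]
  30 → break 2  [load 170/180]
4 commercial breaks opened.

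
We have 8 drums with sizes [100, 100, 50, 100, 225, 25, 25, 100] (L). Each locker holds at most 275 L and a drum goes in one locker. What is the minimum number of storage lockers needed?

3

Total = 225 + 100 + 100 + 100 + 100 + 50 + 25 + 25 = 725 L.
Lower bound: ⌈725/275⌉ = 3 storage lockers.
A packing using 3 storage lockers:
  locker 1: 225 + 50 = 275
  locker 2: 100 + 100 + 25 + 25 = 250
  locker 3: 100 + 100 = 200
This matches the lower bound, so 3 is optimal.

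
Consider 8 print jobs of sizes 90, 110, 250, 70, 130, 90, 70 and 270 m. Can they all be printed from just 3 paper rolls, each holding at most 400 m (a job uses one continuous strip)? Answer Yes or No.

A valid assignment using 3 paper rolls:
  roll 1: 270 + 130 = 400
  roll 2: 250 + 110 = 360
  roll 3: 90 + 90 + 70 + 70 = 320
Every load is within 400 m, so 3 paper rolls suffice.

Yes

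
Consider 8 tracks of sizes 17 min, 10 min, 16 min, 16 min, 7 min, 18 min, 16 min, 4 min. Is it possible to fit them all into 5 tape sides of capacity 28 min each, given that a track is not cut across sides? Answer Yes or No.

Yes

A valid assignment using 5 tape sides:
  side 1: 18 + 10 = 28
  side 2: 17 + 7 + 4 = 28
  side 3: 16 = 16
  side 4: 16 = 16
  side 5: 16 = 16
Every load is within 28 min, so 5 tape sides suffice.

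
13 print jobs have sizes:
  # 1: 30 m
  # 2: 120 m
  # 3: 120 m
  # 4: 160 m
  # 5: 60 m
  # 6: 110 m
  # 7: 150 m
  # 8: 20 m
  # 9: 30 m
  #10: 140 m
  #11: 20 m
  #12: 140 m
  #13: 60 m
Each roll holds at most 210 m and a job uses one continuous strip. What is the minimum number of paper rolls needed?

7

Total = 160 + 150 + 140 + 140 + 120 + 120 + 110 + 60 + 60 + 30 + 30 + 20 + 20 = 1160 m.
Lower bound: ⌈1160/210⌉ = 6 paper rolls.
Also, 7 print jobs each exceed 105 m, and no two of those can share a roll, so at least 7 paper rolls are needed.
A packing using 7 paper rolls:
  roll 1: 160 + 30 + 20 = 210
  roll 2: 150 + 60 = 210
  roll 3: 140 + 60 = 200
  roll 4: 140 + 30 + 20 = 190
  roll 5: 120 = 120
  roll 6: 120 = 120
  roll 7: 110 = 110
This matches the lower bound, so 7 is optimal.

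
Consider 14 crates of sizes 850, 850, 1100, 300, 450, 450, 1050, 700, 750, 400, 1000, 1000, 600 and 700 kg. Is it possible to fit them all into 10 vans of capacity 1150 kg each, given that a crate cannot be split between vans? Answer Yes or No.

Yes

A valid assignment using 10 vans:
  van 1: 1100 = 1100
  van 2: 1050 = 1050
  van 3: 1000 = 1000
  van 4: 1000 = 1000
  van 5: 850 + 300 = 1150
  van 6: 850 = 850
  van 7: 750 + 400 = 1150
  van 8: 700 + 450 = 1150
  van 9: 700 + 450 = 1150
  van 10: 600 = 600
Every load is within 1150 kg, so 10 vans suffice.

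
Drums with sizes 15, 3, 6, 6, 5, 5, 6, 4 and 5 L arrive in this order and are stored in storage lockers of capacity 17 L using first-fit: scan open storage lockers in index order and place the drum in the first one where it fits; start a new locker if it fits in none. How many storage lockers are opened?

  15 → locker 1 (new)  [load 15/17]
  3 → locker 2 (new)  [load 3/17]
  6 → locker 2  [load 9/17]
  6 → locker 2  [load 15/17]
  5 → locker 3 (new)  [load 5/17]
  5 → locker 3  [load 10/17]
  6 → locker 3  [load 16/17]
  4 → locker 4 (new)  [load 4/17]
  5 → locker 4  [load 9/17]
4 storage lockers opened.

4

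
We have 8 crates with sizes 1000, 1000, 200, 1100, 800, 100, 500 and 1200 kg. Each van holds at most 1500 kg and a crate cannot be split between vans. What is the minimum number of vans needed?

Total = 1200 + 1100 + 1000 + 1000 + 800 + 500 + 200 + 100 = 5900 kg.
Lower bound: ⌈5900/1500⌉ = 4 vans.
Also, 5 crates each exceed 750 kg, and no two of those can share a van, so at least 5 vans are needed.
A packing using 5 vans:
  van 1: 1200 + 200 + 100 = 1500
  van 2: 1100 = 1100
  van 3: 1000 + 500 = 1500
  van 4: 1000 = 1000
  van 5: 800 = 800
This matches the lower bound, so 5 is optimal.

5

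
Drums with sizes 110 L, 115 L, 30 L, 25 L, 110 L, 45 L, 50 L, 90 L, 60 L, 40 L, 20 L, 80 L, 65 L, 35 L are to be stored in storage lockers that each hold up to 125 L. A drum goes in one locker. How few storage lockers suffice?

8

Total = 115 + 110 + 110 + 90 + 80 + 65 + 60 + 50 + 45 + 40 + 35 + 30 + 25 + 20 = 875 L.
Lower bound: ⌈875/125⌉ = 7 storage lockers.
A packing using 8 storage lockers:
  locker 1: 115 = 115
  locker 2: 110 = 110
  locker 3: 110 = 110
  locker 4: 90 + 35 = 125
  locker 5: 80 + 45 = 125
  locker 6: 65 + 60 = 125
  locker 7: 50 + 40 + 30 = 120
  locker 8: 25 + 20 = 45
No arrangement into 7 storage lockers stays within capacity, so 8 is optimal.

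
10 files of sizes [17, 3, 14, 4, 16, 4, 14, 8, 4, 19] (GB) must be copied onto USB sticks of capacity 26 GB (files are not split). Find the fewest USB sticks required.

Total = 19 + 17 + 16 + 14 + 14 + 8 + 4 + 4 + 4 + 3 = 103 GB.
Lower bound: ⌈103/26⌉ = 4 USB sticks.
Also, 5 files each exceed 13 GB, and no two of those can share a USB stick, so at least 5 USB sticks are needed.
A packing using 5 USB sticks:
  USB stick 1: 19 + 4 + 3 = 26
  USB stick 2: 17 + 8 = 25
  USB stick 3: 16 + 4 + 4 = 24
  USB stick 4: 14 = 14
  USB stick 5: 14 = 14
This matches the lower bound, so 5 is optimal.

5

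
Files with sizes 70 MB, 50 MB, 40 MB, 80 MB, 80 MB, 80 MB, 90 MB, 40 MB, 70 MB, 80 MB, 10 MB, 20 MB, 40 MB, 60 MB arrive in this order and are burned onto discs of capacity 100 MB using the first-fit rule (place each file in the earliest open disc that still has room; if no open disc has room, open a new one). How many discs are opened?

10

  70 → disc 1 (new)  [load 70/100]
  50 → disc 2 (new)  [load 50/100]
  40 → disc 2  [load 90/100]
  80 → disc 3 (new)  [load 80/100]
  80 → disc 4 (new)  [load 80/100]
  80 → disc 5 (new)  [load 80/100]
  90 → disc 6 (new)  [load 90/100]
  40 → disc 7 (new)  [load 40/100]
  70 → disc 8 (new)  [load 70/100]
  80 → disc 9 (new)  [load 80/100]
  10 → disc 1  [load 80/100]
  20 → disc 1  [load 100/100]
  40 → disc 7  [load 80/100]
  60 → disc 10 (new)  [load 60/100]
10 discs opened.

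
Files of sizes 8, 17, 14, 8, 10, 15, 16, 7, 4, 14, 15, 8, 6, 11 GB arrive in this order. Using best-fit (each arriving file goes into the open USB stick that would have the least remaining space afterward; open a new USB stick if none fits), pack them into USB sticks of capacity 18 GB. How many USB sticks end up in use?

10

  8 → USB stick 1 (new)  [load 8/18]
  17 → USB stick 2 (new)  [load 17/18]
  14 → USB stick 3 (new)  [load 14/18]
  8 → USB stick 1  [load 16/18]
  10 → USB stick 4 (new)  [load 10/18]
  15 → USB stick 5 (new)  [load 15/18]
  16 → USB stick 6 (new)  [load 16/18]
  7 → USB stick 4  [load 17/18]
  4 → USB stick 3  [load 18/18]
  14 → USB stick 7 (new)  [load 14/18]
  15 → USB stick 8 (new)  [load 15/18]
  8 → USB stick 9 (new)  [load 8/18]
  6 → USB stick 9  [load 14/18]
  11 → USB stick 10 (new)  [load 11/18]
10 USB sticks opened.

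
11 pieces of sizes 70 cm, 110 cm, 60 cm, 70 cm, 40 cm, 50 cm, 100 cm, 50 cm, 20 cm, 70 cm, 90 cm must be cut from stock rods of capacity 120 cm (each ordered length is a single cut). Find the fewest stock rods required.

7

Total = 110 + 100 + 90 + 70 + 70 + 70 + 60 + 50 + 50 + 40 + 20 = 730 cm.
Lower bound: ⌈730/120⌉ = 7 stock rods.
A packing using 7 stock rods:
  stock rod 1: 110 = 110
  stock rod 2: 100 + 20 = 120
  stock rod 3: 90 = 90
  stock rod 4: 70 + 50 = 120
  stock rod 5: 70 + 50 = 120
  stock rod 6: 70 + 40 = 110
  stock rod 7: 60 = 60
This matches the lower bound, so 7 is optimal.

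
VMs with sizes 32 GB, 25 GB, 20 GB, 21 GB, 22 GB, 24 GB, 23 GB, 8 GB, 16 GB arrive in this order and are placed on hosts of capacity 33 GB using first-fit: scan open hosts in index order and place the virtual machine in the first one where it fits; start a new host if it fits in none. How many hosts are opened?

  32 → host 1 (new)  [load 32/33]
  25 → host 2 (new)  [load 25/33]
  20 → host 3 (new)  [load 20/33]
  21 → host 4 (new)  [load 21/33]
  22 → host 5 (new)  [load 22/33]
  24 → host 6 (new)  [load 24/33]
  23 → host 7 (new)  [load 23/33]
  8 → host 2  [load 33/33]
  16 → host 8 (new)  [load 16/33]
8 hosts opened.

8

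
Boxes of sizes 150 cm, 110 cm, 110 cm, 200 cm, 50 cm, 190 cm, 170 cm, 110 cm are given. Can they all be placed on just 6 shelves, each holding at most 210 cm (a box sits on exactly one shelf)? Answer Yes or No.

No

Total = 1090 cm; ⌈1090/210⌉ = 6.
7 boxes each exceed half the capacity and cannot share a shelf, forcing at least 7 shelves.
At least 7 shelves are required, but only 6 are allowed.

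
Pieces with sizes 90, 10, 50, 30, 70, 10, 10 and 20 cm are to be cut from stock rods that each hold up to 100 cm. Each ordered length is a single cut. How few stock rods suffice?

3

Total = 90 + 70 + 50 + 30 + 20 + 10 + 10 + 10 = 290 cm.
Lower bound: ⌈290/100⌉ = 3 stock rods.
A packing using 3 stock rods:
  stock rod 1: 90 + 10 = 100
  stock rod 2: 70 + 30 = 100
  stock rod 3: 50 + 20 + 10 + 10 = 90
This matches the lower bound, so 3 is optimal.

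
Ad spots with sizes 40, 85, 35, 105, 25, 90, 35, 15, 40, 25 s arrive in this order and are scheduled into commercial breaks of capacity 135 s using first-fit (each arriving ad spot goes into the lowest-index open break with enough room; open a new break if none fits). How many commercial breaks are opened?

  40 → break 1 (new)  [load 40/135]
  85 → break 1  [load 125/135]
  35 → break 2 (new)  [load 35/135]
  105 → break 3 (new)  [load 105/135]
  25 → break 2  [load 60/135]
  90 → break 4 (new)  [load 90/135]
  35 → break 2  [load 95/135]
  15 → break 2  [load 110/135]
  40 → break 4  [load 130/135]
  25 → break 2  [load 135/135]
4 commercial breaks opened.

4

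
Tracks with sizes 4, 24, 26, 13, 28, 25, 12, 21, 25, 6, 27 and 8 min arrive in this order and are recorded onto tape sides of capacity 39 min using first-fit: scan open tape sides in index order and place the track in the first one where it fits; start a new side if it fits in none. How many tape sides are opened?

7

  4 → side 1 (new)  [load 4/39]
  24 → side 1  [load 28/39]
  26 → side 2 (new)  [load 26/39]
  13 → side 2  [load 39/39]
  28 → side 3 (new)  [load 28/39]
  25 → side 4 (new)  [load 25/39]
  12 → side 4  [load 37/39]
  21 → side 5 (new)  [load 21/39]
  25 → side 6 (new)  [load 25/39]
  6 → side 1  [load 34/39]
  27 → side 7 (new)  [load 27/39]
  8 → side 3  [load 36/39]
7 tape sides opened.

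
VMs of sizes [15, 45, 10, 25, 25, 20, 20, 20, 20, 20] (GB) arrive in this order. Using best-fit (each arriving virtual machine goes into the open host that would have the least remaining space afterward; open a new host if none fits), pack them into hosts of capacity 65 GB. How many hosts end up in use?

  15 → host 1 (new)  [load 15/65]
  45 → host 1  [load 60/65]
  10 → host 2 (new)  [load 10/65]
  25 → host 2  [load 35/65]
  25 → host 2  [load 60/65]
  20 → host 3 (new)  [load 20/65]
  20 → host 3  [load 40/65]
  20 → host 3  [load 60/65]
  20 → host 4 (new)  [load 20/65]
  20 → host 4  [load 40/65]
4 hosts opened.

4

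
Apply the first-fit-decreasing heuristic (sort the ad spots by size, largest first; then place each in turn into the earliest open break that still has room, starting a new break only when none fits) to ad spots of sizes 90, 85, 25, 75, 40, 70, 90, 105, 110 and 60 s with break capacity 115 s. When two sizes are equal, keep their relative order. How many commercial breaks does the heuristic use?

8

Sorted descending: 110, 105, 90, 90, 85, 75, 70, 60, 40, 25.
  110 → break 1 (new)  [load 110/115]
  105 → break 2 (new)  [load 105/115]
  90 → break 3 (new)  [load 90/115]
  90 → break 4 (new)  [load 90/115]
  85 → break 5 (new)  [load 85/115]
  75 → break 6 (new)  [load 75/115]
  70 → break 7 (new)  [load 70/115]
  60 → break 8 (new)  [load 60/115]
  40 → break 6  [load 115/115]
  25 → break 3  [load 115/115]
8 commercial breaks opened.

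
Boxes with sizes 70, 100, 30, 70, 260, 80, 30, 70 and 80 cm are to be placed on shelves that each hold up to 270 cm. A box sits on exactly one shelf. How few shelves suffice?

3

Total = 260 + 100 + 80 + 80 + 70 + 70 + 70 + 30 + 30 = 790 cm.
Lower bound: ⌈790/270⌉ = 3 shelves.
A packing using 3 shelves:
  shelf 1: 260 = 260
  shelf 2: 100 + 80 + 80 = 260
  shelf 3: 70 + 70 + 70 + 30 + 30 = 270
This matches the lower bound, so 3 is optimal.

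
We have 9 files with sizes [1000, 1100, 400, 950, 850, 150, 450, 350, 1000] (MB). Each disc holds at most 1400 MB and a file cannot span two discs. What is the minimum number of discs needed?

Total = 1100 + 1000 + 1000 + 950 + 850 + 450 + 400 + 350 + 150 = 6250 MB.
Lower bound: ⌈6250/1400⌉ = 5 discs.
A packing using 5 discs:
  disc 1: 1100 + 150 = 1250
  disc 2: 1000 + 400 = 1400
  disc 3: 1000 + 350 = 1350
  disc 4: 950 + 450 = 1400
  disc 5: 850 = 850
This matches the lower bound, so 5 is optimal.

5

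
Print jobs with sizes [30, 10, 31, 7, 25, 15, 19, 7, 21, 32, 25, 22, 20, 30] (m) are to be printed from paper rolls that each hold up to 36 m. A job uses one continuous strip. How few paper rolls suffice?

Total = 32 + 31 + 30 + 30 + 25 + 25 + 22 + 21 + 20 + 19 + 15 + 10 + 7 + 7 = 294 m.
Lower bound: ⌈294/36⌉ = 9 paper rolls.
Also, 10 print jobs each exceed 18 m, and no two of those can share a roll, so at least 10 paper rolls are needed.
A packing using 10 paper rolls:
  roll 1: 32 = 32
  roll 2: 31 = 31
  roll 3: 30 = 30
  roll 4: 30 = 30
  roll 5: 25 + 10 = 35
  roll 6: 25 + 7 = 32
  roll 7: 22 + 7 = 29
  roll 8: 21 + 15 = 36
  roll 9: 20 = 20
  roll 10: 19 = 19
This matches the lower bound, so 10 is optimal.

10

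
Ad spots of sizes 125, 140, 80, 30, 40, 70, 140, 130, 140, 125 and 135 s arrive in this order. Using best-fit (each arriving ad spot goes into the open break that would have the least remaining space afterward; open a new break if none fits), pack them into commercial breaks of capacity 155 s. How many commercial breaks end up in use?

  125 → break 1 (new)  [load 125/155]
  140 → break 2 (new)  [load 140/155]
  80 → break 3 (new)  [load 80/155]
  30 → break 1  [load 155/155]
  40 → break 3  [load 120/155]
  70 → break 4 (new)  [load 70/155]
  140 → break 5 (new)  [load 140/155]
  130 → break 6 (new)  [load 130/155]
  140 → break 7 (new)  [load 140/155]
  125 → break 8 (new)  [load 125/155]
  135 → break 9 (new)  [load 135/155]
9 commercial breaks opened.

9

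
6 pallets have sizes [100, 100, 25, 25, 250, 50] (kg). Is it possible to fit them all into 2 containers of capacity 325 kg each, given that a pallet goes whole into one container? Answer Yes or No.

Yes

A valid assignment using 2 containers:
  container 1: 250 + 50 + 25 = 325
  container 2: 100 + 100 + 25 = 225
Every load is within 325 kg, so 2 containers suffice.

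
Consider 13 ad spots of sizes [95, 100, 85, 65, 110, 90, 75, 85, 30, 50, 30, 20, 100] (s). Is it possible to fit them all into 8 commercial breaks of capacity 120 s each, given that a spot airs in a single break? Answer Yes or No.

Total = 935 s; ⌈935/120⌉ = 8.
9 ad spots each exceed half the capacity and cannot share a break, forcing at least 9 commercial breaks.
At least 9 commercial breaks are required, but only 8 are allowed.

No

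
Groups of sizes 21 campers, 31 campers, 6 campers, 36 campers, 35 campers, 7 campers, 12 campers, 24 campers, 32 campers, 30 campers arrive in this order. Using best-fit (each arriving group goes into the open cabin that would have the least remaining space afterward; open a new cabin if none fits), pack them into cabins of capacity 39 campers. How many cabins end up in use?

  21 → cabin 1 (new)  [load 21/39]
  31 → cabin 2 (new)  [load 31/39]
  6 → cabin 2  [load 37/39]
  36 → cabin 3 (new)  [load 36/39]
  35 → cabin 4 (new)  [load 35/39]
  7 → cabin 1  [load 28/39]
  12 → cabin 5 (new)  [load 12/39]
  24 → cabin 5  [load 36/39]
  32 → cabin 6 (new)  [load 32/39]
  30 → cabin 7 (new)  [load 30/39]
7 cabins opened.

7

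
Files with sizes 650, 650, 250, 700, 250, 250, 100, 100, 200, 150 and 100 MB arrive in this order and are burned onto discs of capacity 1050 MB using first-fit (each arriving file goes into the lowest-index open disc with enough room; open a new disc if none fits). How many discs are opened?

  650 → disc 1 (new)  [load 650/1050]
  650 → disc 2 (new)  [load 650/1050]
  250 → disc 1  [load 900/1050]
  700 → disc 3 (new)  [load 700/1050]
  250 → disc 2  [load 900/1050]
  250 → disc 3  [load 950/1050]
  100 → disc 1  [load 1000/1050]
  100 → disc 2  [load 1000/1050]
  200 → disc 4 (new)  [load 200/1050]
  150 → disc 4  [load 350/1050]
  100 → disc 3  [load 1050/1050]
4 discs opened.

4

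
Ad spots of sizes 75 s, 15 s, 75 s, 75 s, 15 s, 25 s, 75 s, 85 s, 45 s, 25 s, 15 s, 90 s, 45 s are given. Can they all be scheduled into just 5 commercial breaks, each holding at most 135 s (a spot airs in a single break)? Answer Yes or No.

Total = 660 s; ⌈660/135⌉ = 5.
6 ad spots each exceed half the capacity and cannot share a break, forcing at least 6 commercial breaks.
At least 6 commercial breaks are required, but only 5 are allowed.

No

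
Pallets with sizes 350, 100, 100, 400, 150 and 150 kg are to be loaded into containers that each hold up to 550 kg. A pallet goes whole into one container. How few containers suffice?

3

Total = 400 + 350 + 150 + 150 + 100 + 100 = 1250 kg.
Lower bound: ⌈1250/550⌉ = 3 containers.
A packing using 3 containers:
  container 1: 400 + 150 = 550
  container 2: 350 + 150 = 500
  container 3: 100 + 100 = 200
This matches the lower bound, so 3 is optimal.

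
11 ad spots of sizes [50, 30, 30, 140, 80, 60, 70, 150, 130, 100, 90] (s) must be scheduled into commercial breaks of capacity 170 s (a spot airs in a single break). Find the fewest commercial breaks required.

Total = 150 + 140 + 130 + 100 + 90 + 80 + 70 + 60 + 50 + 30 + 30 = 930 s.
Lower bound: ⌈930/170⌉ = 6 commercial breaks.
A packing using 6 commercial breaks:
  break 1: 150 = 150
  break 2: 140 + 30 = 170
  break 3: 130 + 30 = 160
  break 4: 100 + 70 = 170
  break 5: 90 + 80 = 170
  break 6: 60 + 50 = 110
This matches the lower bound, so 6 is optimal.

6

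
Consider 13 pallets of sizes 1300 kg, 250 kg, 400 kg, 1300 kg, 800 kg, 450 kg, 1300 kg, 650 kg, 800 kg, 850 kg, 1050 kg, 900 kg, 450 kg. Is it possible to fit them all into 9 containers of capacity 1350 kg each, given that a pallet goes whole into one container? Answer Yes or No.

Yes

A valid assignment using 9 containers:
  container 1: 1300 = 1300
  container 2: 1300 = 1300
  container 3: 1300 = 1300
  container 4: 1050 + 250 = 1300
  container 5: 900 + 450 = 1350
  container 6: 850 + 450 = 1300
  container 7: 800 + 400 = 1200
  container 8: 800 = 800
  container 9: 650 = 650
Every load is within 1350 kg, so 9 containers suffice.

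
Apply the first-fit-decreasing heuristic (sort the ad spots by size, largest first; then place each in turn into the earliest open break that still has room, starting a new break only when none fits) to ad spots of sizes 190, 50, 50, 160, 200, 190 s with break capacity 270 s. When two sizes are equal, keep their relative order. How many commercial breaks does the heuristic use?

Sorted descending: 200, 190, 190, 160, 50, 50.
  200 → break 1 (new)  [load 200/270]
  190 → break 2 (new)  [load 190/270]
  190 → break 3 (new)  [load 190/270]
  160 → break 4 (new)  [load 160/270]
  50 → break 1  [load 250/270]
  50 → break 2  [load 240/270]
4 commercial breaks opened.

4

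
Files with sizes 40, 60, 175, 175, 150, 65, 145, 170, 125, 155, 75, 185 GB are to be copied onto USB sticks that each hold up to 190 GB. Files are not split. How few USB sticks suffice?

9

Total = 185 + 175 + 175 + 170 + 155 + 150 + 145 + 125 + 75 + 65 + 60 + 40 = 1520 GB.
Lower bound: ⌈1520/190⌉ = 8 USB sticks.
A packing using 9 USB sticks:
  USB stick 1: 185 = 185
  USB stick 2: 175 = 175
  USB stick 3: 175 = 175
  USB stick 4: 170 = 170
  USB stick 5: 155 = 155
  USB stick 6: 150 + 40 = 190
  USB stick 7: 145 = 145
  USB stick 8: 125 + 65 = 190
  USB stick 9: 75 + 60 = 135
No arrangement into 8 USB sticks stays within capacity, so 9 is optimal.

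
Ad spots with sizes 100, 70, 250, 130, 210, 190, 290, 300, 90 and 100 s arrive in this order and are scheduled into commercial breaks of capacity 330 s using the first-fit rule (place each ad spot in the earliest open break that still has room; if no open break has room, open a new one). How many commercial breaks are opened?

  100 → break 1 (new)  [load 100/330]
  70 → break 1  [load 170/330]
  250 → break 2 (new)  [load 250/330]
  130 → break 1  [load 300/330]
  210 → break 3 (new)  [load 210/330]
  190 → break 4 (new)  [load 190/330]
  290 → break 5 (new)  [load 290/330]
  300 → break 6 (new)  [load 300/330]
  90 → break 3  [load 300/330]
  100 → break 4  [load 290/330]
6 commercial breaks opened.

6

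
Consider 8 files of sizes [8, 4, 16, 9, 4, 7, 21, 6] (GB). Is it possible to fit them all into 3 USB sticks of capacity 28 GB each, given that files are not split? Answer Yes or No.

A valid assignment using 3 USB sticks:
  USB stick 1: 21 + 7 = 28
  USB stick 2: 16 + 9 = 25
  USB stick 3: 8 + 6 + 4 + 4 = 22
Every load is within 28 GB, so 3 USB sticks suffice.

Yes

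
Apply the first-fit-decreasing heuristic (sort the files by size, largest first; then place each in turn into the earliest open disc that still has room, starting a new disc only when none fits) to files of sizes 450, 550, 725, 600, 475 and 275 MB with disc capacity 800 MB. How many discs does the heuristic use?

Sorted descending: 725, 600, 550, 475, 450, 275.
  725 → disc 1 (new)  [load 725/800]
  600 → disc 2 (new)  [load 600/800]
  550 → disc 3 (new)  [load 550/800]
  475 → disc 4 (new)  [load 475/800]
  450 → disc 5 (new)  [load 450/800]
  275 → disc 4  [load 750/800]
5 discs opened.

5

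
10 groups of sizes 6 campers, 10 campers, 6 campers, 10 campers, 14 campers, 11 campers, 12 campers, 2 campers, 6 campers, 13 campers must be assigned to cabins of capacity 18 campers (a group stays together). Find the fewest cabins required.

6

Total = 14 + 13 + 12 + 11 + 10 + 10 + 6 + 6 + 6 + 2 = 90 campers.
Lower bound: ⌈90/18⌉ = 5 cabins.
Also, 6 groups each exceed 9 campers, and no two of those can share a cabin, so at least 6 cabins are needed.
A packing using 6 cabins:
  cabin 1: 14 + 2 = 16
  cabin 2: 13 = 13
  cabin 3: 12 + 6 = 18
  cabin 4: 11 + 6 = 17
  cabin 5: 10 + 6 = 16
  cabin 6: 10 = 10
This matches the lower bound, so 6 is optimal.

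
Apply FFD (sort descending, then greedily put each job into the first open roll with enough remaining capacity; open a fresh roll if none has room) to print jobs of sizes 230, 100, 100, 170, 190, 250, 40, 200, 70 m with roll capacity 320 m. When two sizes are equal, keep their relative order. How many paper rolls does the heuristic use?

Sorted descending: 250, 230, 200, 190, 170, 100, 100, 70, 40.
  250 → roll 1 (new)  [load 250/320]
  230 → roll 2 (new)  [load 230/320]
  200 → roll 3 (new)  [load 200/320]
  190 → roll 4 (new)  [load 190/320]
  170 → roll 5 (new)  [load 170/320]
  100 → roll 3  [load 300/320]
  100 → roll 4  [load 290/320]
  70 → roll 1  [load 320/320]
  40 → roll 2  [load 270/320]
5 paper rolls opened.

5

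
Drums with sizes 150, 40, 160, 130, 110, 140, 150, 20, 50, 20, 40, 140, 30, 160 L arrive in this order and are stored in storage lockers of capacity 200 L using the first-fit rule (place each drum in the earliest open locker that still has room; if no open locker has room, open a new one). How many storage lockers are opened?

  150 → locker 1 (new)  [load 150/200]
  40 → locker 1  [load 190/200]
  160 → locker 2 (new)  [load 160/200]
  130 → locker 3 (new)  [load 130/200]
  110 → locker 4 (new)  [load 110/200]
  140 → locker 5 (new)  [load 140/200]
  150 → locker 6 (new)  [load 150/200]
  20 → locker 2  [load 180/200]
  50 → locker 3  [load 180/200]
  20 → locker 2  [load 200/200]
  40 → locker 4  [load 150/200]
  140 → locker 7 (new)  [load 140/200]
  30 → locker 4  [load 180/200]
  160 → locker 8 (new)  [load 160/200]
8 storage lockers opened.

8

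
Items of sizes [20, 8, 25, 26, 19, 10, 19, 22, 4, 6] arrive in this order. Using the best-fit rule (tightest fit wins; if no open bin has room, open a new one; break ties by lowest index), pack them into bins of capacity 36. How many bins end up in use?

6

  20 → bin 1 (new)  [load 20/36]
  8 → bin 1  [load 28/36]
  25 → bin 2 (new)  [load 25/36]
  26 → bin 3 (new)  [load 26/36]
  19 → bin 4 (new)  [load 19/36]
  10 → bin 3  [load 36/36]
  19 → bin 5 (new)  [load 19/36]
  22 → bin 6 (new)  [load 22/36]
  4 → bin 1  [load 32/36]
  6 → bin 2  [load 31/36]
6 bins opened.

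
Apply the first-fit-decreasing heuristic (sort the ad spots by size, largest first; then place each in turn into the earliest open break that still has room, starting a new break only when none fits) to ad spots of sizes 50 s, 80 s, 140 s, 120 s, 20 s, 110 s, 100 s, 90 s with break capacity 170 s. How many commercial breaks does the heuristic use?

5

Sorted descending: 140, 120, 110, 100, 90, 80, 50, 20.
  140 → break 1 (new)  [load 140/170]
  120 → break 2 (new)  [load 120/170]
  110 → break 3 (new)  [load 110/170]
  100 → break 4 (new)  [load 100/170]
  90 → break 5 (new)  [load 90/170]
  80 → break 5  [load 170/170]
  50 → break 2  [load 170/170]
  20 → break 1  [load 160/170]
5 commercial breaks opened.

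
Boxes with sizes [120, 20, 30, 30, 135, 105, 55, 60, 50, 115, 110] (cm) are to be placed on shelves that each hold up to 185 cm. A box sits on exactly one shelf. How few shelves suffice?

Total = 135 + 120 + 115 + 110 + 105 + 60 + 55 + 50 + 30 + 30 + 20 = 830 cm.
Lower bound: ⌈830/185⌉ = 5 shelves.
A packing using 5 shelves:
  shelf 1: 135 + 50 = 185
  shelf 2: 120 + 60 = 180
  shelf 3: 115 + 55 = 170
  shelf 4: 110 + 30 + 30 = 170
  shelf 5: 105 + 20 = 125
This matches the lower bound, so 5 is optimal.

5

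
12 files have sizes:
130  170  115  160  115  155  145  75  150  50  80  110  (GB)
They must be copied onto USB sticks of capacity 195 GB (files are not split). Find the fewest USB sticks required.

Total = 170 + 160 + 155 + 150 + 145 + 130 + 115 + 115 + 110 + 80 + 75 + 50 = 1455 GB.
Lower bound: ⌈1455/195⌉ = 8 USB sticks.
Also, 9 files each exceed 195/2 GB, and no two of those can share a USB stick, so at least 9 USB sticks are needed.
A packing using 9 USB sticks:
  USB stick 1: 170 = 170
  USB stick 2: 160 = 160
  USB stick 3: 155 = 155
  USB stick 4: 150 = 150
  USB stick 5: 145 + 50 = 195
  USB stick 6: 130 = 130
  USB stick 7: 115 + 80 = 195
  USB stick 8: 115 + 75 = 190
  USB stick 9: 110 = 110
This matches the lower bound, so 9 is optimal.

9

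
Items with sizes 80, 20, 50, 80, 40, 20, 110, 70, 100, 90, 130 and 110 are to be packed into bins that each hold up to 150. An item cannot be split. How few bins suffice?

Total = 130 + 110 + 110 + 100 + 90 + 80 + 80 + 70 + 50 + 40 + 20 + 20 = 900.
Lower bound: ⌈900/150⌉ = 6 bins.
Also, 7 items each exceed 75, and no two of those can share a bin, so at least 7 bins are needed.
A packing using 7 bins:
  bin 1: 130 + 20 = 150
  bin 2: 110 + 40 = 150
  bin 3: 110 + 20 = 130
  bin 4: 100 + 50 = 150
  bin 5: 90 = 90
  bin 6: 80 + 70 = 150
  bin 7: 80 = 80
This matches the lower bound, so 7 is optimal.

7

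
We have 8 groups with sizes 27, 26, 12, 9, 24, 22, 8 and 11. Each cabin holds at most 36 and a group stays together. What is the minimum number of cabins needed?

4

Total = 27 + 26 + 24 + 22 + 12 + 11 + 9 + 8 = 139.
Lower bound: ⌈139/36⌉ = 4 cabins.
A packing using 4 cabins:
  cabin 1: 27 + 9 = 36
  cabin 2: 26 + 8 = 34
  cabin 3: 24 + 12 = 36
  cabin 4: 22 + 11 = 33
This matches the lower bound, so 4 is optimal.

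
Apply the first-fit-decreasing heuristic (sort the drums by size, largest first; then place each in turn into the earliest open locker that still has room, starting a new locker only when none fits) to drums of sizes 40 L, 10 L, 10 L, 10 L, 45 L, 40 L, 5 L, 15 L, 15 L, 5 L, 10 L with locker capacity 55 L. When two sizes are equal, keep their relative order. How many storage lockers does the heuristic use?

4

Sorted descending: 45, 40, 40, 15, 15, 10, 10, 10, 10, 5, 5.
  45 → locker 1 (new)  [load 45/55]
  40 → locker 2 (new)  [load 40/55]
  40 → locker 3 (new)  [load 40/55]
  15 → locker 2  [load 55/55]
  15 → locker 3  [load 55/55]
  10 → locker 1  [load 55/55]
  10 → locker 4 (new)  [load 10/55]
  10 → locker 4  [load 20/55]
  10 → locker 4  [load 30/55]
  5 → locker 4  [load 35/55]
  5 → locker 4  [load 40/55]
4 storage lockers opened.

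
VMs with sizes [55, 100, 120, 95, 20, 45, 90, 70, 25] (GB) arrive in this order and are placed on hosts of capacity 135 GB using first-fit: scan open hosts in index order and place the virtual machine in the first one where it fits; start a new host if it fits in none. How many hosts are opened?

  55 → host 1 (new)  [load 55/135]
  100 → host 2 (new)  [load 100/135]
  120 → host 3 (new)  [load 120/135]
  95 → host 4 (new)  [load 95/135]
  20 → host 1  [load 75/135]
  45 → host 1  [load 120/135]
  90 → host 5 (new)  [load 90/135]
  70 → host 6 (new)  [load 70/135]
  25 → host 2  [load 125/135]
6 hosts opened.

6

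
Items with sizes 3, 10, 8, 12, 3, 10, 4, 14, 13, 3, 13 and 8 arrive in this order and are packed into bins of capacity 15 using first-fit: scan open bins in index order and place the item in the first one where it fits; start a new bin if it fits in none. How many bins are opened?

  3 → bin 1 (new)  [load 3/15]
  10 → bin 1  [load 13/15]
  8 → bin 2 (new)  [load 8/15]
  12 → bin 3 (new)  [load 12/15]
  3 → bin 2  [load 11/15]
  10 → bin 4 (new)  [load 10/15]
  4 → bin 2  [load 15/15]
  14 → bin 5 (new)  [load 14/15]
  13 → bin 6 (new)  [load 13/15]
  3 → bin 3  [load 15/15]
  13 → bin 7 (new)  [load 13/15]
  8 → bin 8 (new)  [load 8/15]
8 bins opened.

8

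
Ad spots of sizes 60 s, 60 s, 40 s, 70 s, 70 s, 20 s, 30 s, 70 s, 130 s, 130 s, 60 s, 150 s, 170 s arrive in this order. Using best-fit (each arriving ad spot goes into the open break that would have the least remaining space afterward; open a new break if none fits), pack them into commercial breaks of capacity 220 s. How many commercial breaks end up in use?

6

  60 → break 1 (new)  [load 60/220]
  60 → break 1  [load 120/220]
  40 → break 1  [load 160/220]
  70 → break 2 (new)  [load 70/220]
  70 → break 2  [load 140/220]
  20 → break 1  [load 180/220]
  30 → break 1  [load 210/220]
  70 → break 2  [load 210/220]
  130 → break 3 (new)  [load 130/220]
  130 → break 4 (new)  [load 130/220]
  60 → break 3  [load 190/220]
  150 → break 5 (new)  [load 150/220]
  170 → break 6 (new)  [load 170/220]
6 commercial breaks opened.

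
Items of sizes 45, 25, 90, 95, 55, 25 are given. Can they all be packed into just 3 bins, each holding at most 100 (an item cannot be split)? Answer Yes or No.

No

Total = 335; ⌈335/100⌉ = 4.
At least 4 bins are required, but only 3 are allowed.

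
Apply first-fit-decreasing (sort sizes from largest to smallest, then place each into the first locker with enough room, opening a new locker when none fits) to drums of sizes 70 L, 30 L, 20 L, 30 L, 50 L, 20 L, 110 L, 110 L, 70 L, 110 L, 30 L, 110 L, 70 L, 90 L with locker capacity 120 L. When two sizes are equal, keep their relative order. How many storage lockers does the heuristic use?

Sorted descending: 110, 110, 110, 110, 90, 70, 70, 70, 50, 30, 30, 30, 20, 20.
  110 → locker 1 (new)  [load 110/120]
  110 → locker 2 (new)  [load 110/120]
  110 → locker 3 (new)  [load 110/120]
  110 → locker 4 (new)  [load 110/120]
  90 → locker 5 (new)  [load 90/120]
  70 → locker 6 (new)  [load 70/120]
  70 → locker 7 (new)  [load 70/120]
  70 → locker 8 (new)  [load 70/120]
  50 → locker 6  [load 120/120]
  30 → locker 5  [load 120/120]
  30 → locker 7  [load 100/120]
  30 → locker 8  [load 100/120]
  20 → locker 7  [load 120/120]
  20 → locker 8  [load 120/120]
8 storage lockers opened.

8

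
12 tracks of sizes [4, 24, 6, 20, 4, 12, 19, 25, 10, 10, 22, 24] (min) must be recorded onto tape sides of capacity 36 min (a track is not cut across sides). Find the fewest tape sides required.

6

Total = 25 + 24 + 24 + 22 + 20 + 19 + 12 + 10 + 10 + 6 + 4 + 4 = 180 min.
Lower bound: ⌈180/36⌉ = 5 tape sides.
Also, 6 tracks each exceed 18 min, and no two of those can share a side, so at least 6 tape sides are needed.
A packing using 6 tape sides:
  side 1: 25 + 10 = 35
  side 2: 24 + 12 = 36
  side 3: 24 + 10 = 34
  side 4: 22 + 6 + 4 + 4 = 36
  side 5: 20 = 20
  side 6: 19 = 19
This matches the lower bound, so 6 is optimal.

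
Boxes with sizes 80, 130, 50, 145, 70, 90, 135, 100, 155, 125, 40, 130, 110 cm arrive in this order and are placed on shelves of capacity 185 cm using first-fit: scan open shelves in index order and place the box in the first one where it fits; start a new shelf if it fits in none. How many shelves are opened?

  80 → shelf 1 (new)  [load 80/185]
  130 → shelf 2 (new)  [load 130/185]
  50 → shelf 1  [load 130/185]
  145 → shelf 3 (new)  [load 145/185]
  70 → shelf 4 (new)  [load 70/185]
  90 → shelf 4  [load 160/185]
  135 → shelf 5 (new)  [load 135/185]
  100 → shelf 6 (new)  [load 100/185]
  155 → shelf 7 (new)  [load 155/185]
  125 → shelf 8 (new)  [load 125/185]
  40 → shelf 1  [load 170/185]
  130 → shelf 9 (new)  [load 130/185]
  110 → shelf 10 (new)  [load 110/185]
10 shelves opened.

10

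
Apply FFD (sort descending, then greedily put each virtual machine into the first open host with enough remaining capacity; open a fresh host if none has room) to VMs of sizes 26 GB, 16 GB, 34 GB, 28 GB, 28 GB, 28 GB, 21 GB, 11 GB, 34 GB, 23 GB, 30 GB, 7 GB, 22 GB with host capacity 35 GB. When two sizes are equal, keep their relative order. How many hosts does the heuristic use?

11

Sorted descending: 34, 34, 30, 28, 28, 28, 26, 23, 22, 21, 16, 11, 7.
  34 → host 1 (new)  [load 34/35]
  34 → host 2 (new)  [load 34/35]
  30 → host 3 (new)  [load 30/35]
  28 → host 4 (new)  [load 28/35]
  28 → host 5 (new)  [load 28/35]
  28 → host 6 (new)  [load 28/35]
  26 → host 7 (new)  [load 26/35]
  23 → host 8 (new)  [load 23/35]
  22 → host 9 (new)  [load 22/35]
  21 → host 10 (new)  [load 21/35]
  16 → host 11 (new)  [load 16/35]
  11 → host 8  [load 34/35]
  7 → host 4  [load 35/35]
11 hosts opened.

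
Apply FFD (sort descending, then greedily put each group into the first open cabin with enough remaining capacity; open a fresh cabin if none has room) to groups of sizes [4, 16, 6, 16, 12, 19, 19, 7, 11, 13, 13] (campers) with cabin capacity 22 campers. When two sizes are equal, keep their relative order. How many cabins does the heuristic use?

8

Sorted descending: 19, 19, 16, 16, 13, 13, 12, 11, 7, 6, 4.
  19 → cabin 1 (new)  [load 19/22]
  19 → cabin 2 (new)  [load 19/22]
  16 → cabin 3 (new)  [load 16/22]
  16 → cabin 4 (new)  [load 16/22]
  13 → cabin 5 (new)  [load 13/22]
  13 → cabin 6 (new)  [load 13/22]
  12 → cabin 7 (new)  [load 12/22]
  11 → cabin 8 (new)  [load 11/22]
  7 → cabin 5  [load 20/22]
  6 → cabin 3  [load 22/22]
  4 → cabin 4  [load 20/22]
8 cabins opened.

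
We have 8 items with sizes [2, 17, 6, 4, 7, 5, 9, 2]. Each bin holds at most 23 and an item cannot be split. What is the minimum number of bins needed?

Total = 17 + 9 + 7 + 6 + 5 + 4 + 2 + 2 = 52.
Lower bound: ⌈52/23⌉ = 3 bins.
A packing using 3 bins:
  bin 1: 17 + 6 = 23
  bin 2: 9 + 7 + 5 + 2 = 23
  bin 3: 4 + 2 = 6
This matches the lower bound, so 3 is optimal.

3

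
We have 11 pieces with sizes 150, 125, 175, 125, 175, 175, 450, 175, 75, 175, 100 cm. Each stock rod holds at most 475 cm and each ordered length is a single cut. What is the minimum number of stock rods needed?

5

Total = 450 + 175 + 175 + 175 + 175 + 175 + 150 + 125 + 125 + 100 + 75 = 1900 cm.
Lower bound: ⌈1900/475⌉ = 4 stock rods.
A packing using 5 stock rods:
  stock rod 1: 450 = 450
  stock rod 2: 175 + 175 + 125 = 475
  stock rod 3: 175 + 175 + 125 = 475
  stock rod 4: 175 + 150 + 100 = 425
  stock rod 5: 75 = 75
No arrangement into 4 stock rods stays within capacity, so 5 is optimal.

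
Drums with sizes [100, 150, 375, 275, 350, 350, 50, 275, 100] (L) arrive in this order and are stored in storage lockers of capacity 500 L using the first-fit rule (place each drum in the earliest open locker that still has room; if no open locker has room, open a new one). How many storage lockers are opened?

6

  100 → locker 1 (new)  [load 100/500]
  150 → locker 1  [load 250/500]
  375 → locker 2 (new)  [load 375/500]
  275 → locker 3 (new)  [load 275/500]
  350 → locker 4 (new)  [load 350/500]
  350 → locker 5 (new)  [load 350/500]
  50 → locker 1  [load 300/500]
  275 → locker 6 (new)  [load 275/500]
  100 → locker 1  [load 400/500]
6 storage lockers opened.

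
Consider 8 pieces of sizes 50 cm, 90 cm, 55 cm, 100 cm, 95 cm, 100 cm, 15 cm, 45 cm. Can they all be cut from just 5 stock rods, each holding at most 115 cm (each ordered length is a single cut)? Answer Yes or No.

No

Total = 550 cm; ⌈550/115⌉ = 5.
The bound of 5 does not rule out 5, but exhaustive search shows no assignment into 5 stock rods of capacity 115 cm exists — the minimum is 6.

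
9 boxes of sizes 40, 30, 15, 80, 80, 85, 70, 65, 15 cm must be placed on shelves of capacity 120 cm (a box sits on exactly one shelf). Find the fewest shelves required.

Total = 85 + 80 + 80 + 70 + 65 + 40 + 30 + 15 + 15 = 480 cm.
Lower bound: ⌈480/120⌉ = 4 shelves.
Also, 5 boxes each exceed 60 cm, and no two of those can share a shelf, so at least 5 shelves are needed.
A packing using 5 shelves:
  shelf 1: 85 + 30 = 115
  shelf 2: 80 + 40 = 120
  shelf 3: 80 + 15 + 15 = 110
  shelf 4: 70 = 70
  shelf 5: 65 = 65
This matches the lower bound, so 5 is optimal.

5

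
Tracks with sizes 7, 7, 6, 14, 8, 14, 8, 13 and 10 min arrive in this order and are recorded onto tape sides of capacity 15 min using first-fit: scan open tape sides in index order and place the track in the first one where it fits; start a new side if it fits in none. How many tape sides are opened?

  7 → side 1 (new)  [load 7/15]
  7 → side 1  [load 14/15]
  6 → side 2 (new)  [load 6/15]
  14 → side 3 (new)  [load 14/15]
  8 → side 2  [load 14/15]
  14 → side 4 (new)  [load 14/15]
  8 → side 5 (new)  [load 8/15]
  13 → side 6 (new)  [load 13/15]
  10 → side 7 (new)  [load 10/15]
7 tape sides opened.

7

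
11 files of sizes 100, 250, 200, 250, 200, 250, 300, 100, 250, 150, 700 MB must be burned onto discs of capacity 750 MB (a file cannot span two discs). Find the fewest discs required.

4

Total = 700 + 300 + 250 + 250 + 250 + 250 + 200 + 200 + 150 + 100 + 100 = 2750 MB.
Lower bound: ⌈2750/750⌉ = 4 discs.
A packing using 4 discs:
  disc 1: 700 = 700
  disc 2: 300 + 250 + 200 = 750
  disc 3: 250 + 250 + 250 = 750
  disc 4: 200 + 150 + 100 + 100 = 550
This matches the lower bound, so 4 is optimal.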